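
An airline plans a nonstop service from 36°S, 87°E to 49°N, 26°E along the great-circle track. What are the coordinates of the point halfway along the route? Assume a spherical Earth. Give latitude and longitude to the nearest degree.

From cos δ = sin φ₁ sin φ₂ + cos φ₁ cos φ₂ cos Δλ, the central angle is δ ≈ 1.758 rad (100.7°).
Interpolate at f = 1/2 with slerp weights a = sin((1−f)δ)/sin δ ≈ 0.784, b = sin(fδ)/sin δ ≈ 0.784.
p = a·p₁ + b·p₂ ≈ (0.495, 0.859, 0.131); φ = arcsin(p_z) ≈ 7.52°, λ = atan2(p_y, p_x) ≈ 60.02°.

≈ 8°N, 60°E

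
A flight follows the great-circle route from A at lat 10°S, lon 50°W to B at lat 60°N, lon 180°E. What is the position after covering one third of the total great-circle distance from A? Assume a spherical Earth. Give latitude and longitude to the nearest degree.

Write both endpoints as unit vectors p₁, p₂ with components (cos φ cos λ, cos φ sin λ, sin φ).
The central angle between the endpoints is δ = arccos(p₁·p₂) ≈ 2.057 rad (117.8°).
Interpolate at f = 1/3 with slerp weights a = sin((1−f)δ)/sin δ ≈ 1.108, b = sin(fδ)/sin δ ≈ 0.716.
p = a·p₁ + b·p₂ ≈ (0.344, -0.836, 0.428); φ = arcsin(p_z) ≈ 25.31°, λ = atan2(p_y, p_x) ≈ -67.66°.

≈ lat 25°N, lon 68°W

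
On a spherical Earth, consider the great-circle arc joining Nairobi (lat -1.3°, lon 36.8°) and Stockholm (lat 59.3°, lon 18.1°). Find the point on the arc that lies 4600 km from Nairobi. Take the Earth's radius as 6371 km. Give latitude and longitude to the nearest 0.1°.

≈ lat 39.2°, lon 27.7°

Convert each endpoint to a unit vector on the sphere (x = cos φ cos λ, y = cos φ sin λ, z = sin φ).
The central angle between the endpoints is δ = arccos(p₁·p₂) ≈ 1.088 rad (62.4°). The total great-circle distance is δ·R ≈ 1.088 × 6371 ≈ 6934 km, so the target fraction is f = 4600/6934 ≈ 0.663.
Interpolate at f ≈ 0.663 with slerp weights a = sin((1−f)δ)/sin δ ≈ 0.404, b = sin(fδ)/sin δ ≈ 0.746.
p = a·p₁ + b·p₂ ≈ (0.686, 0.360, 0.632); φ = arcsin(p_z) ≈ 39.22°, λ = atan2(p_y, p_x) ≈ 27.73°.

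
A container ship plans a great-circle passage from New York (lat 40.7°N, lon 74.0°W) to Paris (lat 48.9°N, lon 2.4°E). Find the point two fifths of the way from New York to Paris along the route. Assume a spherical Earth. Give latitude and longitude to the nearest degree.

≈ lat 50°N, lon 47°W

Convert each endpoint to a unit vector on the sphere (x = cos φ cos λ, y = cos φ sin λ, z = sin φ).
The central angle between the endpoints is δ = arccos(p₁·p₂) ≈ 0.917 rad (52.5°).
Interpolate at f = 2/5 with slerp weights a = sin((1−f)δ)/sin δ ≈ 0.659, b = sin(fδ)/sin δ ≈ 0.452.
p = a·p₁ + b·p₂ ≈ (0.434, -0.468, 0.770); φ = arcsin(p_z) ≈ 50.35°, λ = atan2(p_y, p_x) ≈ -47.11°.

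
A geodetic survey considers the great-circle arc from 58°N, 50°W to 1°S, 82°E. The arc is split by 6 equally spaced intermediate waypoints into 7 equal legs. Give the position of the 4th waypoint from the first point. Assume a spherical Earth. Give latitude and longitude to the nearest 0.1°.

Convert each endpoint to a unit vector on the sphere (x = cos φ cos λ, y = cos φ sin λ, z = sin φ).
The central angle between the endpoints is δ = arccos(p₁·p₂) ≈ 1.949 rad (111.7°).
Interpolate at f = 4/7 with slerp weights a = sin((1−f)δ)/sin δ ≈ 0.798, b = sin(fδ)/sin δ ≈ 0.966.
p = a·p₁ + b·p₂ ≈ (0.406, 0.632, 0.660); φ = arcsin(p_z) ≈ 41.29°, λ = atan2(p_y, p_x) ≈ 57.28°.

≈ 41.3°N, 57.3°E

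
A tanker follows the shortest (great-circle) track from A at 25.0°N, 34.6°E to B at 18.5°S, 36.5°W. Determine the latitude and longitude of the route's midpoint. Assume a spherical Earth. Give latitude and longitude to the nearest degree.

≈ 4°N, 2°W

From cos δ = sin φ₁ sin φ₂ + cos φ₁ cos φ₂ cos Δλ, the central angle is δ ≈ 1.426 rad (81.7°).
Interpolate at f = 1/2 with slerp weights a = sin((1−f)δ)/sin δ ≈ 0.661, b = sin(fδ)/sin δ ≈ 0.661.
p = a·p₁ + b·p₂ ≈ (0.997, -0.033, 0.070); φ = arcsin(p_z) ≈ 3.99°, λ = atan2(p_y, p_x) ≈ -1.88°.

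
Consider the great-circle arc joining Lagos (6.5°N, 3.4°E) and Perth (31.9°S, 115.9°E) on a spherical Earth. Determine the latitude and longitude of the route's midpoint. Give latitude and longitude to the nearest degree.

From cos δ = sin φ₁ sin φ₂ + cos φ₁ cos φ₂ cos Δλ, the central angle is δ ≈ 1.963 rad (112.5°).
Interpolate at f = 1/2 with slerp weights a = sin((1−f)δ)/sin δ ≈ 0.900, b = sin(fδ)/sin δ ≈ 0.900.
p = a·p₁ + b·p₂ ≈ (0.559, 0.740, -0.374); φ = arcsin(p_z) ≈ -21.94°, λ = atan2(p_y, p_x) ≈ 52.95°.

≈ 22°S, 53°E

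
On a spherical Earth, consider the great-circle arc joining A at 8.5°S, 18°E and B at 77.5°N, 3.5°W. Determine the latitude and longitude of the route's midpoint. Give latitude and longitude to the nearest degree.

≈ 35°N, 14°E

Convert each endpoint to a unit vector on the sphere (x = cos φ cos λ, y = cos φ sin λ, z = sin φ).
The central angle between the endpoints is δ = arccos(p₁·p₂) ≈ 1.516 rad (86.9°).
Interpolate at f = 1/2 with slerp weights a = sin((1−f)δ)/sin δ ≈ 0.688, b = sin(fδ)/sin δ ≈ 0.688.
p = a·p₁ + b·p₂ ≈ (0.796, 0.201, 0.570); φ = arcsin(p_z) ≈ 34.78°, λ = atan2(p_y, p_x) ≈ 14.19°.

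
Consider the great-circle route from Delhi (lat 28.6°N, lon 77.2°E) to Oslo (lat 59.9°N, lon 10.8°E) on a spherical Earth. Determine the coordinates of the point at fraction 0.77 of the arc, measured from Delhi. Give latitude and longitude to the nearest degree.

Convert each endpoint to a unit vector on the sphere (x = cos φ cos λ, y = cos φ sin λ, z = sin φ).
The central angle between the endpoints is δ = arccos(p₁·p₂) ≈ 0.939 rad (53.8°).
Interpolate at f = 0.77 with slerp weights a = sin((1−f)δ)/sin δ ≈ 0.266, b = sin(fδ)/sin δ ≈ 0.820.
p = a·p₁ + b·p₂ ≈ (0.456, 0.304, 0.837); φ = arcsin(p_z) ≈ 56.77°, λ = atan2(p_y, p_x) ≈ 33.75°.

≈ lat 57°N, lon 34°E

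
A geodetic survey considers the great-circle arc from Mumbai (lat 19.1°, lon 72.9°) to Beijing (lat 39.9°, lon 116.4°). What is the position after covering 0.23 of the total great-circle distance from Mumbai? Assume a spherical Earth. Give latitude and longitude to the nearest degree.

≈ lat 25°, lon 81°

Write both endpoints as unit vectors p₁, p₂ with components (cos φ cos λ, cos φ sin λ, sin φ).
The central angle between the endpoints is δ = arccos(p₁·p₂) ≈ 0.744 rad (42.6°).
Interpolate at f = 0.23 with slerp weights a = sin((1−f)δ)/sin δ ≈ 0.800, b = sin(fδ)/sin δ ≈ 0.251.
p = a·p₁ + b·p₂ ≈ (0.137, 0.896, 0.423); φ = arcsin(p_z) ≈ 25.04°, λ = atan2(p_y, p_x) ≈ 81.33°.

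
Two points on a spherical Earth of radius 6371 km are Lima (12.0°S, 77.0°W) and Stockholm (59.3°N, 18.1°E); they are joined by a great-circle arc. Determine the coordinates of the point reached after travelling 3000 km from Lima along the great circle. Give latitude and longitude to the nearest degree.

≈ 11°N, 63°W

The haversine formula gives a central angle δ ≈ 1.796 rad (102.9°) between the endpoints. The total great-circle distance is δ·R ≈ 1.796 × 6371 ≈ 11441 km, so the target fraction is f = 3000/11441 ≈ 0.262.
Interpolate at f ≈ 0.262 with slerp weights a = sin((1−f)δ)/sin δ ≈ 0.995, b = sin(fδ)/sin δ ≈ 0.465.
p = a·p₁ + b·p₂ ≈ (0.445, -0.875, 0.193); φ = arcsin(p_z) ≈ 11.15°, λ = atan2(p_y, p_x) ≈ -63.04°.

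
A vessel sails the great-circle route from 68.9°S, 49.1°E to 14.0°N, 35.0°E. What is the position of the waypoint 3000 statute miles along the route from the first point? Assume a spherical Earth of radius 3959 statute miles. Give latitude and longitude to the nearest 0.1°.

Convert each endpoint to a unit vector on the sphere (x = cos φ cos λ, y = cos φ sin λ, z = sin φ).
The central angle between the endpoints is δ = arccos(p₁·p₂) ≈ 1.457 rad (83.5°). The total great-circle distance is δ·R ≈ 1.457 × 3959 ≈ 5770 mi, so the target fraction is f = 3000/5770 ≈ 0.520.
Interpolate at f ≈ 0.520 with slerp weights a = sin((1−f)δ)/sin δ ≈ 0.648, b = sin(fδ)/sin δ ≈ 0.692.
p = a·p₁ + b·p₂ ≈ (0.703, 0.561, -0.437); φ = arcsin(p_z) ≈ -25.93°, λ = atan2(p_y, p_x) ≈ 38.62°.

≈ 25.9°S, 38.6°E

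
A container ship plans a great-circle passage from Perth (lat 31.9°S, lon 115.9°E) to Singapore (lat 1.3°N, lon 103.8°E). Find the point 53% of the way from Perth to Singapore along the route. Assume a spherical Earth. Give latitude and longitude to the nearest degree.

From cos δ = sin φ₁ sin φ₂ + cos φ₁ cos φ₂ cos Δλ, the central angle is δ ≈ 0.613 rad (35.1°).
Interpolate at f = 0.53 with slerp weights a = sin((1−f)δ)/sin δ ≈ 0.494, b = sin(fδ)/sin δ ≈ 0.555.
p = a·p₁ + b·p₂ ≈ (-0.315, 0.916, -0.248); φ = arcsin(p_z) ≈ -14.38°, λ = atan2(p_y, p_x) ≈ 109.01°.

≈ lat 14°S, lon 109°E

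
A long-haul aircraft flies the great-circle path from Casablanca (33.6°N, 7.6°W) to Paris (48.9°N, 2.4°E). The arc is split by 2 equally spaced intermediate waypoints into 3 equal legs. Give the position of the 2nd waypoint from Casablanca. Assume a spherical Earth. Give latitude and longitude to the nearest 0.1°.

≈ 43.9°N, 1.5°W

Write both endpoints as unit vectors p₁, p₂ with components (cos φ cos λ, cos φ sin λ, sin φ).
The central angle between the endpoints is δ = arccos(p₁·p₂) ≈ 0.297 rad (17.0°).
Interpolate at f = 2/3 with slerp weights a = sin((1−f)δ)/sin δ ≈ 0.338, b = sin(fδ)/sin δ ≈ 0.672.
p = a·p₁ + b·p₂ ≈ (0.720, -0.019, 0.693); φ = arcsin(p_z) ≈ 43.90°, λ = atan2(p_y, p_x) ≈ -1.49°.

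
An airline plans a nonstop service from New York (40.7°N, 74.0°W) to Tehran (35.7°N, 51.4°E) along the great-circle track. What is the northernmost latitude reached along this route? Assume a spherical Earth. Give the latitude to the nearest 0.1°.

The great circle lies in the plane with unit normal n̂ = (p₁ × p₂)/|p₁ × p₂|.
Here n̂_z ≈ +0.502; the vertex latitude is φ_max = arccos|n̂_z| ≈ 59.9°.

≈ 59.9°N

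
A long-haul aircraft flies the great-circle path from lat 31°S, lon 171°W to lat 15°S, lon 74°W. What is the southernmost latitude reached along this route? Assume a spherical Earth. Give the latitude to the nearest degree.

≈ 35°S

The great circle lies in the plane with unit normal n̂ = (p₁ × p₂)/|p₁ × p₂|.
Here n̂_z ≈ +0.822; the vertex latitude is φ_max = arccos|n̂_z| ≈ 34.7°.
Check via Clairaut: cos φ_max = |cos φ₁| · sin C = cos(31.0°)·sin(106.4°) ≈ 0.822, again giving ≈ 34.7°.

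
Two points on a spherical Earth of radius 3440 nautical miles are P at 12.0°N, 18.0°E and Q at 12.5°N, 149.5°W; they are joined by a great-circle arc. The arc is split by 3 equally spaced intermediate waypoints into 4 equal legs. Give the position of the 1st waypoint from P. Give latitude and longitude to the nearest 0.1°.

Write both endpoints as unit vectors p₁, p₂ with components (cos φ cos λ, cos φ sin λ, sin φ).
The central angle between the endpoints is δ = arccos(p₁·p₂) ≈ 2.662 rad (152.5°).
Interpolate at f = 1/4 with slerp weights a = sin((1−f)δ)/sin δ ≈ 1.975, b = sin(fδ)/sin δ ≈ 1.339.
p = a·p₁ + b·p₂ ≈ (0.711, -0.067, 0.700); φ = arcsin(p_z) ≈ 44.46°, λ = atan2(p_y, p_x) ≈ -5.36°.

≈ 44.5°N, 5.4°W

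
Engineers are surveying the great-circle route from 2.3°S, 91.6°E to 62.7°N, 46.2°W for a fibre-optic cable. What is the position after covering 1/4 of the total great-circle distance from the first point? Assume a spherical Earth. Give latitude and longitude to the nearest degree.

Convert each endpoint to a unit vector on the sphere (x = cos φ cos λ, y = cos φ sin λ, z = sin φ).
The central angle between the endpoints is δ = arccos(p₁·p₂) ≈ 1.955 rad (112.0°).
Interpolate at f = 1/4 with slerp weights a = sin((1−f)δ)/sin δ ≈ 1.073, b = sin(fδ)/sin δ ≈ 0.507.
p = a·p₁ + b·p₂ ≈ (0.131, 0.904, 0.407); φ = arcsin(p_z) ≈ 24.02°, λ = atan2(p_y, p_x) ≈ 81.76°.

≈ 24°N, 82°E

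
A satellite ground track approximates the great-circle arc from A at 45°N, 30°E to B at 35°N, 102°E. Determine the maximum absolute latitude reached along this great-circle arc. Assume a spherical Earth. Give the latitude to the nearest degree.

≈ 47°N

The great circle lies in the plane with unit normal n̂ = (p₁ × p₂)/|p₁ × p₂|.
Here n̂_z ≈ +0.679; the vertex latitude is φ_max = arccos|n̂_z| ≈ 47.2°.
Check via Clairaut: cos φ_max = |cos φ₁| · sin C = cos(45.0°)·sin(73.8°) ≈ 0.679, again giving ≈ 47.2°.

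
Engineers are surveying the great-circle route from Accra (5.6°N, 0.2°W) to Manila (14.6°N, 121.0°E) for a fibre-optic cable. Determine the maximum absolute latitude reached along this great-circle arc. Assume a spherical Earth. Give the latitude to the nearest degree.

≈ 21°N

The great circle lies in the plane with unit normal n̂ = (p₁ × p₂)/|p₁ × p₂|.
Here n̂_z ≈ +0.936; the vertex latitude is φ_max = arccos|n̂_z| ≈ 20.7°.
Check via Clairaut: cos φ_max = |cos φ₁| · sin C = cos(5.6°)·sin(70.1°) ≈ 0.936, again giving ≈ 20.7°.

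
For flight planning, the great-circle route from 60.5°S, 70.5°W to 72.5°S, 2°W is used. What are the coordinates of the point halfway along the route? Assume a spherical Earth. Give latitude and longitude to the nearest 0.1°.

The haversine formula gives a central angle δ ≈ 0.486 rad (27.8°) between the endpoints.
Interpolate at f = 1/2 with slerp weights a = sin((1−f)δ)/sin δ ≈ 0.515, b = sin(fδ)/sin δ ≈ 0.515.
p = a·p₁ + b·p₂ ≈ (0.239, -0.245, -0.940); φ = arcsin(p_z) ≈ -69.99°, λ = atan2(p_y, p_x) ≈ -45.60°.

≈ 70.0°S, 45.6°W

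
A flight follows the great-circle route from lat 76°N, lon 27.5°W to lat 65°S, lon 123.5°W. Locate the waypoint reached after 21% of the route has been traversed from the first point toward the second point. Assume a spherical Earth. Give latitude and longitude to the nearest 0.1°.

≈ lat 50.5°N, lon 78.0°W

Write both endpoints as unit vectors p₁, p₂ with components (cos φ cos λ, cos φ sin λ, sin φ).
The central angle between the endpoints is δ = arccos(p₁·p₂) ≈ 2.668 rad (152.9°).
Interpolate at f = 0.21 with slerp weights a = sin((1−f)δ)/sin δ ≈ 1.885, b = sin(fδ)/sin δ ≈ 1.166.
p = a·p₁ + b·p₂ ≈ (0.132, -0.621, 0.772); φ = arcsin(p_z) ≈ 50.55°, λ = atan2(p_y, p_x) ≈ -77.96°.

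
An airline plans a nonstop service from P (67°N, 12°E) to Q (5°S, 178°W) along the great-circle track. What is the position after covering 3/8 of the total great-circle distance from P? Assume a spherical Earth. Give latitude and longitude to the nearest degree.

Write both endpoints as unit vectors p₁, p₂ with components (cos φ cos λ, cos φ sin λ, sin φ).
The central angle between the endpoints is δ = arccos(p₁·p₂) ≈ 2.053 rad (117.6°).
Interpolate at f = 3/8 with slerp weights a = sin((1−f)δ)/sin δ ≈ 1.082, b = sin(fδ)/sin δ ≈ 0.785.
p = a·p₁ + b·p₂ ≈ (-0.368, 0.061, 0.928); φ = arcsin(p_z) ≈ 68.08°, λ = atan2(p_y, p_x) ≈ 170.66°.

≈ (68°N, 171°E)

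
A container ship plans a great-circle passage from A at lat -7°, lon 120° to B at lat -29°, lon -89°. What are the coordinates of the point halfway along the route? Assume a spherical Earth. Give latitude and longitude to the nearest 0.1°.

≈ lat -51.6°, lon -178.2°

The haversine formula gives a central angle δ ≈ 2.346 rad (134.4°) between the endpoints.
Interpolate at f = 1/2 with slerp weights a = sin((1−f)δ)/sin δ ≈ 1.291, b = sin(fδ)/sin δ ≈ 1.291.
p = a·p₁ + b·p₂ ≈ (-0.621, -0.019, -0.783); φ = arcsin(p_z) ≈ -51.58°, λ = atan2(p_y, p_x) ≈ -178.22°.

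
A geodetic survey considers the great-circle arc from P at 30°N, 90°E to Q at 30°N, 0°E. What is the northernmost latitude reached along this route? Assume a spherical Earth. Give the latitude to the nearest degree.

The great circle lies in the plane with unit normal n̂ = (p₁ × p₂)/|p₁ × p₂|.
Here n̂_z ≈ -0.775; the vertex latitude is φ_max = arccos|n̂_z| ≈ 39.2°.
Check via Clairaut: cos φ_max = |cos φ₁| · sin C = cos(30.0°)·sin(63.4°) ≈ 0.775, again giving ≈ 39.2°.

≈ 39°N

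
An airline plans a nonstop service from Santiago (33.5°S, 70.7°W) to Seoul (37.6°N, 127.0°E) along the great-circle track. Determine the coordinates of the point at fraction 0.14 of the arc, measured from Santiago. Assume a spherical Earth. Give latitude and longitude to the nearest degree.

Convert each endpoint to a unit vector on the sphere (x = cos φ cos λ, y = cos φ sin λ, z = sin φ).
The central angle between the endpoints is δ = arccos(p₁·p₂) ≈ 2.881 rad (165.1°).
Interpolate at f = 0.14 with slerp weights a = sin((1−f)δ)/sin δ ≈ 2.390, b = sin(fδ)/sin δ ≈ 1.522.
p = a·p₁ + b·p₂ ≈ (-0.067, -0.918, -0.391); φ = arcsin(p_z) ≈ -23.00°, λ = atan2(p_y, p_x) ≈ -94.16°.

≈ 23°S, 94°W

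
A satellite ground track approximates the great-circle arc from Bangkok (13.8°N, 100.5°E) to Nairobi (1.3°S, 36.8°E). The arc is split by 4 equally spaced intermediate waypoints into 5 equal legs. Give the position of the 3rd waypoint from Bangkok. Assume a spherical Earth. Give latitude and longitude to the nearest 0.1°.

≈ 5.7°N, 61.8°E

Convert each endpoint to a unit vector on the sphere (x = cos φ cos λ, y = cos φ sin λ, z = sin φ).
The central angle between the endpoints is δ = arccos(p₁·p₂) ≈ 1.132 rad (64.9°).
Interpolate at f = 3/5 with slerp weights a = sin((1−f)δ)/sin δ ≈ 0.483, b = sin(fδ)/sin δ ≈ 0.694.
p = a·p₁ + b·p₂ ≈ (0.470, 0.877, 0.100); φ = arcsin(p_z) ≈ 5.71°, λ = atan2(p_y, p_x) ≈ 61.81°.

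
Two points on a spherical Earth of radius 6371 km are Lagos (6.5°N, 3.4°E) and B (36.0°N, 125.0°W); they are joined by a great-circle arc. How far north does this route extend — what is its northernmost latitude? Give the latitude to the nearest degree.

The great circle lies in the plane with unit normal n̂ = (p₁ × p₂)/|p₁ × p₂|.
Here n̂_z ≈ -0.699; the vertex latitude is φ_max = arccos|n̂_z| ≈ 45.7°.
Check via Clairaut: cos φ_max = |cos φ₁| · sin C = cos(6.5°)·sin(44.7°) ≈ 0.699, again giving ≈ 45.7°.

≈ 46°N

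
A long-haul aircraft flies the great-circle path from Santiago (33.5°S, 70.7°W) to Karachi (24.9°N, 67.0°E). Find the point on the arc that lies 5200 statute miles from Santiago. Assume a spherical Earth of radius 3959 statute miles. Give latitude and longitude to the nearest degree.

≈ 10°S, 8°E

The haversine formula gives a central angle δ ≈ 2.485 rad (142.4°) between the endpoints. The total great-circle distance is δ·R ≈ 2.485 × 3959 ≈ 9836 mi, so the target fraction is f = 5200/9836 ≈ 0.529.
Interpolate at f ≈ 0.529 with slerp weights a = sin((1−f)δ)/sin δ ≈ 1.508, b = sin(fδ)/sin δ ≈ 1.583.
p = a·p₁ + b·p₂ ≈ (0.977, 0.135, -0.166); φ = arcsin(p_z) ≈ -9.54°, λ = atan2(p_y, p_x) ≈ 7.87°.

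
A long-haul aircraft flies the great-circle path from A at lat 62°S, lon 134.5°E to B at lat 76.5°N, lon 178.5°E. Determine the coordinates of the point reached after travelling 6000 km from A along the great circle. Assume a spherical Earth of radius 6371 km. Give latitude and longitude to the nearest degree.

≈ lat 9°S, lon 147°E

Write both endpoints as unit vectors p₁, p₂ with components (cos φ cos λ, cos φ sin λ, sin φ).
The central angle between the endpoints is δ = arccos(p₁·p₂) ≈ 2.465 rad (141.2°). The total great-circle distance is δ·R ≈ 2.465 × 6371 ≈ 15705 km, so the target fraction is f = 6000/15705 ≈ 0.382.
Interpolate at f ≈ 0.382 with slerp weights a = sin((1−f)δ)/sin δ ≈ 1.595, b = sin(fδ)/sin δ ≈ 1.291.
p = a·p₁ + b·p₂ ≈ (-0.826, 0.542, -0.153); φ = arcsin(p_z) ≈ -8.79°, λ = atan2(p_y, p_x) ≈ 146.73°.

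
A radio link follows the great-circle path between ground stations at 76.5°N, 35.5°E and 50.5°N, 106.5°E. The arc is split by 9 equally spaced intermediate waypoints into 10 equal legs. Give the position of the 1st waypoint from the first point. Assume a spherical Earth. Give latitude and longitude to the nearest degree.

Write both endpoints as unit vectors p₁, p₂ with components (cos φ cos λ, cos φ sin λ, sin φ).
The central angle between the endpoints is δ = arccos(p₁·p₂) ≈ 0.646 rad (37.0°).
Interpolate at f = 1/10 with slerp weights a = sin((1−f)δ)/sin δ ≈ 0.912, b = sin(fδ)/sin δ ≈ 0.107.
p = a·p₁ + b·p₂ ≈ (0.154, 0.189, 0.970); φ = arcsin(p_z) ≈ 75.89°, λ = atan2(p_y, p_x) ≈ 50.83°.

≈ 76°N, 51°E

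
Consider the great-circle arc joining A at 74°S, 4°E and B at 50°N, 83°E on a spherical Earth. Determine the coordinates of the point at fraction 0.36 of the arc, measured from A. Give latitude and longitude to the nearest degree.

≈ 33°S, 56°E

From cos δ = sin φ₁ sin φ₂ + cos φ₁ cos φ₂ cos Δλ, the central angle is δ ≈ 2.350 rad (134.6°).
Interpolate at f = 0.36 with slerp weights a = sin((1−f)δ)/sin δ ≈ 1.402, b = sin(fδ)/sin δ ≈ 1.052.
p = a·p₁ + b·p₂ ≈ (0.468, 0.698, -0.542); φ = arcsin(p_z) ≈ -32.82°, λ = atan2(p_y, p_x) ≈ 56.17°.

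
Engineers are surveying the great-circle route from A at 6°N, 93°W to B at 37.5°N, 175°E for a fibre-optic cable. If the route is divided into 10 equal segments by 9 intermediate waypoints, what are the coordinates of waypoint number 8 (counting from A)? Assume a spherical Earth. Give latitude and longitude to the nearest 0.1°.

≈ 37.2°N, 162.8°W

Convert each endpoint to a unit vector on the sphere (x = cos φ cos λ, y = cos φ sin λ, z = sin φ).
The central angle between the endpoints is δ = arccos(p₁·p₂) ≈ 1.535 rad (87.9°).
Interpolate at f = 8/10 with slerp weights a = sin((1−f)δ)/sin δ ≈ 0.302, b = sin(fδ)/sin δ ≈ 0.942.
p = a·p₁ + b·p₂ ≈ (-0.761, -0.235, 0.605); φ = arcsin(p_z) ≈ 37.25°, λ = atan2(p_y, p_x) ≈ -162.82°.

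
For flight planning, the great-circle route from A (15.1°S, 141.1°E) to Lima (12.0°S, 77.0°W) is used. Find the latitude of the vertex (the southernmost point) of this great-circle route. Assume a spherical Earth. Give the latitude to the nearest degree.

≈ 36°S

The great circle lies in the plane with unit normal n̂ = (p₁ × p₂)/|p₁ × p₂|.
Here n̂_z ≈ +0.804; the vertex latitude is φ_max = arccos|n̂_z| ≈ 36.5°.
Check via Clairaut: cos φ_max = |cos φ₁| · sin C = cos(15.1°)·sin(123.6°) ≈ 0.804, again giving ≈ 36.5°.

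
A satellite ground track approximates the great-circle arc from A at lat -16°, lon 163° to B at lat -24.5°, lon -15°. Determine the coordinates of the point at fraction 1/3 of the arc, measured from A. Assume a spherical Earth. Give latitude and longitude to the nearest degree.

≈ lat -62°, lon 159°

Write both endpoints as unit vectors p₁, p₂ with components (cos φ cos λ, cos φ sin λ, sin φ).
The central angle between the endpoints is δ = arccos(p₁·p₂) ≈ 2.434 rad (139.5°).
Interpolate at f = 1/3 with slerp weights a = sin((1−f)δ)/sin δ ≈ 1.536, b = sin(fδ)/sin δ ≈ 1.116.
p = a·p₁ + b·p₂ ≈ (-0.432, 0.169, -0.886); φ = arcsin(p_z) ≈ -62.38°, λ = atan2(p_y, p_x) ≈ 158.62°.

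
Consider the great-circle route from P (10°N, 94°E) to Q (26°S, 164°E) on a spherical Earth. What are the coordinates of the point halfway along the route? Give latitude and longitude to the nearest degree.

The haversine formula gives a central angle δ ≈ 1.342 rad (76.9°) between the endpoints.
Interpolate at f = 1/2 with slerp weights a = sin((1−f)δ)/sin δ ≈ 0.638, b = sin(fδ)/sin δ ≈ 0.638.
p = a·p₁ + b·p₂ ≈ (-0.595, 0.785, -0.169); φ = arcsin(p_z) ≈ -9.73°, λ = atan2(p_y, p_x) ≈ 127.17°.

≈ (10°S, 127°E)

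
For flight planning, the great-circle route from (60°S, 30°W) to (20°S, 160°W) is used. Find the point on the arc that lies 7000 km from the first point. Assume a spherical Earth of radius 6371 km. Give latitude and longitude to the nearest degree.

Write both endpoints as unit vectors p₁, p₂ with components (cos φ cos λ, cos φ sin λ, sin φ).
The central angle between the endpoints is δ = arccos(p₁·p₂) ≈ 1.577 rad (90.3°). The total great-circle distance is δ·R ≈ 1.577 × 6371 ≈ 10045 km, so the target fraction is f = 7000/10045 ≈ 0.697.
Interpolate at f ≈ 0.697 with slerp weights a = sin((1−f)δ)/sin δ ≈ 0.460, b = sin(fδ)/sin δ ≈ 0.891.
p = a·p₁ + b·p₂ ≈ (-0.587, -0.401, -0.703); φ = arcsin(p_z) ≈ -44.66°, λ = atan2(p_y, p_x) ≈ -145.66°.

≈ (45°S, 146°W)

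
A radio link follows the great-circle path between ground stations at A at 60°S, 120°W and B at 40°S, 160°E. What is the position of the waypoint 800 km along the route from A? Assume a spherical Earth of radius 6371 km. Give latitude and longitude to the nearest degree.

The haversine formula gives a central angle δ ≈ 0.898 rad (51.5°) between the endpoints. The total great-circle distance is δ·R ≈ 0.898 × 6371 ≈ 5721 km, so the target fraction is f = 800/5721 ≈ 0.140.
Interpolate at f ≈ 0.140 with slerp weights a = sin((1−f)δ)/sin δ ≈ 0.892, b = sin(fδ)/sin δ ≈ 0.160.
p = a·p₁ + b·p₂ ≈ (-0.338, -0.344, -0.876); φ = arcsin(p_z) ≈ -61.13°, λ = atan2(p_y, p_x) ≈ -134.49°.

≈ 61°S, 134°W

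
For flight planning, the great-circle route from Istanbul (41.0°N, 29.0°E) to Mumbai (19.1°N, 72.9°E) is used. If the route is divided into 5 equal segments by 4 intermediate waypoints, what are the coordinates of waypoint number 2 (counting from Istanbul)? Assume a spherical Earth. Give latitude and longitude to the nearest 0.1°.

Write both endpoints as unit vectors p₁, p₂ with components (cos φ cos λ, cos φ sin λ, sin φ).
The central angle between the endpoints is δ = arccos(p₁·p₂) ≈ 0.755 rad (43.2°).
Interpolate at f = 2/5 with slerp weights a = sin((1−f)δ)/sin δ ≈ 0.639, b = sin(fδ)/sin δ ≈ 0.434.
p = a·p₁ + b·p₂ ≈ (0.542, 0.626, 0.561); φ = arcsin(p_z) ≈ 34.12°, λ = atan2(p_y, p_x) ≈ 49.09°.

≈ (34.1°N, 49.1°E)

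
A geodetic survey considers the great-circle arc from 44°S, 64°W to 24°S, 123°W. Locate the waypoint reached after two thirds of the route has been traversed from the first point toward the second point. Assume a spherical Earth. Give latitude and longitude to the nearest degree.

≈ 34°S, 107°W

Write both endpoints as unit vectors p₁, p₂ with components (cos φ cos λ, cos φ sin λ, sin φ).
The central angle between the endpoints is δ = arccos(p₁·p₂) ≈ 0.901 rad (51.6°).
Interpolate at f = 2/3 with slerp weights a = sin((1−f)δ)/sin δ ≈ 0.377, b = sin(fδ)/sin δ ≈ 0.721.
p = a·p₁ + b·p₂ ≈ (-0.240, -0.796, -0.555); φ = arcsin(p_z) ≈ -33.74°, λ = atan2(p_y, p_x) ≈ -106.75°.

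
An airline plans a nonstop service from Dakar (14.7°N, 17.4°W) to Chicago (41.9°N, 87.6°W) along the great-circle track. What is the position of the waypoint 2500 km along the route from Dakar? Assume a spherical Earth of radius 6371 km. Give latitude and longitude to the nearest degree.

Convert each endpoint to a unit vector on the sphere (x = cos φ cos λ, y = cos φ sin λ, z = sin φ).
The central angle between the endpoints is δ = arccos(p₁·p₂) ≈ 1.145 rad (65.6°). The total great-circle distance is δ·R ≈ 1.145 × 6371 ≈ 7293 km, so the target fraction is f = 2500/7293 ≈ 0.343.
Interpolate at f ≈ 0.343 with slerp weights a = sin((1−f)δ)/sin δ ≈ 0.750, b = sin(fδ)/sin δ ≈ 0.420.
p = a·p₁ + b·p₂ ≈ (0.706, -0.529, 0.471); φ = arcsin(p_z) ≈ 28.09°, λ = atan2(p_y, p_x) ≈ -36.87°.

≈ 28°N, 37°W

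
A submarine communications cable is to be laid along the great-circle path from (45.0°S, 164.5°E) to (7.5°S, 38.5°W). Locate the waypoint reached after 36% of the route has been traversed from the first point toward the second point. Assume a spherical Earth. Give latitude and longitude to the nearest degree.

From cos δ = sin φ₁ sin φ₂ + cos φ₁ cos φ₂ cos Δλ, the central angle is δ ≈ 2.157 rad (123.6°).
Interpolate at f = 0.36 with slerp weights a = sin((1−f)δ)/sin δ ≈ 1.179, b = sin(fδ)/sin δ ≈ 0.841.
p = a·p₁ + b·p₂ ≈ (-0.150, -0.296, -0.943); φ = arcsin(p_z) ≈ -70.59°, λ = atan2(p_y, p_x) ≈ -116.91°.

≈ (71°S, 117°W)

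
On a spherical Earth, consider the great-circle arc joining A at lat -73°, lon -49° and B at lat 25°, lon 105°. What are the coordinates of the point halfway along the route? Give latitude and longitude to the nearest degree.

Write both endpoints as unit vectors p₁, p₂ with components (cos φ cos λ, cos φ sin λ, sin φ).
The central angle between the endpoints is δ = arccos(p₁·p₂) ≈ 2.268 rad (130.0°).
Interpolate at f = 1/2 with slerp weights a = sin((1−f)δ)/sin δ ≈ 1.182, b = sin(fδ)/sin δ ≈ 1.182.
p = a·p₁ + b·p₂ ≈ (-0.051, 0.774, -0.631); φ = arcsin(p_z) ≈ -39.12°, λ = atan2(p_y, p_x) ≈ 93.74°.

≈ lat -39°, lon 94°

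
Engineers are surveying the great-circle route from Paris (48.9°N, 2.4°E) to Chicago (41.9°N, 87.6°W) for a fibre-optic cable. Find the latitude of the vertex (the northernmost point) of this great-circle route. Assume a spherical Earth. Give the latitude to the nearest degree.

≈ 56°N

The great circle lies in the plane with unit normal n̂ = (p₁ × p₂)/|p₁ × p₂|.
Here n̂_z ≈ -0.566; the vertex latitude is φ_max = arccos|n̂_z| ≈ 55.5°.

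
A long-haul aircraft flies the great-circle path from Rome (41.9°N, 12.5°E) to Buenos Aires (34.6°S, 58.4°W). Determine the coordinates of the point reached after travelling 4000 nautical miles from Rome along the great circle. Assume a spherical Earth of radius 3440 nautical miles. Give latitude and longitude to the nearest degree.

Convert each endpoint to a unit vector on the sphere (x = cos φ cos λ, y = cos φ sin λ, z = sin φ).
The central angle between the endpoints is δ = arccos(p₁·p₂) ≈ 1.751 rad (100.3°). The total great-circle distance is δ·R ≈ 1.751 × 3440 ≈ 6022 nmi, so the target fraction is f = 4000/6022 ≈ 0.664.
Interpolate at f ≈ 0.664 with slerp weights a = sin((1−f)δ)/sin δ ≈ 0.564, b = sin(fδ)/sin δ ≈ 0.933.
p = a·p₁ + b·p₂ ≈ (0.812, -0.563, -0.153); φ = arcsin(p_z) ≈ -8.82°, λ = atan2(p_y, p_x) ≈ -34.75°.

≈ 9°S, 35°W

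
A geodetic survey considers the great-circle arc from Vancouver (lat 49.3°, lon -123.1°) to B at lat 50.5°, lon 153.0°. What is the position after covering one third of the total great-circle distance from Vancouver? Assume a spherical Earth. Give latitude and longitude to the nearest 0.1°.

≈ lat 56.7°, lon -148.8°

From cos δ = sin φ₁ sin φ₂ + cos φ₁ cos φ₂ cos Δλ, the central angle is δ ≈ 0.890 rad (51.0°).
Interpolate at f = 1/3 with slerp weights a = sin((1−f)δ)/sin δ ≈ 0.720, b = sin(fδ)/sin δ ≈ 0.376.
p = a·p₁ + b·p₂ ≈ (-0.469, -0.284, 0.836); φ = arcsin(p_z) ≈ 56.71°, λ = atan2(p_y, p_x) ≈ -148.79°.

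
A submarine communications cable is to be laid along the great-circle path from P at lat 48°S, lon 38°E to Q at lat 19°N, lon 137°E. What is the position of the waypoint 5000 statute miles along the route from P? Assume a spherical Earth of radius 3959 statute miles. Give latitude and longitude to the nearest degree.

≈ lat 9°S, lon 111°E

Convert each endpoint to a unit vector on the sphere (x = cos φ cos λ, y = cos φ sin λ, z = sin φ).
The central angle between the endpoints is δ = arccos(p₁·p₂) ≈ 1.919 rad (109.9°). The total great-circle distance is δ·R ≈ 1.919 × 3959 ≈ 7596 mi, so the target fraction is f = 5000/7596 ≈ 0.658.
Interpolate at f ≈ 0.658 with slerp weights a = sin((1−f)δ)/sin δ ≈ 0.649, b = sin(fδ)/sin δ ≈ 1.014.
p = a·p₁ + b·p₂ ≈ (-0.359, 0.921, -0.152); φ = arcsin(p_z) ≈ -8.74°, λ = atan2(p_y, p_x) ≈ 111.30°.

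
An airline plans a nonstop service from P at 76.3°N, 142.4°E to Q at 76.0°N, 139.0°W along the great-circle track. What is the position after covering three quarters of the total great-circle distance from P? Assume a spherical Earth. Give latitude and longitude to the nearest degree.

Convert each endpoint to a unit vector on the sphere (x = cos φ cos λ, y = cos φ sin λ, z = sin φ).
The central angle between the endpoints is δ = arccos(p₁·p₂) ≈ 0.304 rad (17.4°).
Interpolate at f = 3/4 with slerp weights a = sin((1−f)δ)/sin δ ≈ 0.254, b = sin(fδ)/sin δ ≈ 0.755.
p = a·p₁ + b·p₂ ≈ (-0.185, -0.083, 0.979); φ = arcsin(p_z) ≈ 78.27°, λ = atan2(p_y, p_x) ≈ -155.84°.

≈ 78°N, 156°W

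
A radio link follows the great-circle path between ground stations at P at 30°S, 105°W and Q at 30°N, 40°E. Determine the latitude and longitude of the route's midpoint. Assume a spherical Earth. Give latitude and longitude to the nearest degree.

From cos δ = sin φ₁ sin φ₂ + cos φ₁ cos φ₂ cos Δλ, the central angle is δ ≈ 2.615 rad (149.8°).
Interpolate at f = 1/2 with slerp weights a = sin((1−f)δ)/sin δ ≈ 1.920, b = sin(fδ)/sin δ ≈ 1.920.
p = a·p₁ + b·p₂ ≈ (0.843, -0.537, 0.000); φ = arcsin(p_z) ≈ 0.00°, λ = atan2(p_y, p_x) ≈ -32.50°.

≈ 0°N, 33°W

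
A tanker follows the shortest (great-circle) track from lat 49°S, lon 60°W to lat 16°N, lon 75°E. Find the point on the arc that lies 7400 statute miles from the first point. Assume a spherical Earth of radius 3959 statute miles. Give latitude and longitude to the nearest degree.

From cos δ = sin φ₁ sin φ₂ + cos φ₁ cos φ₂ cos Δλ, the central angle is δ ≈ 2.284 rad (130.8°). The total great-circle distance is δ·R ≈ 2.284 × 3959 ≈ 9041 mi, so the target fraction is f = 7400/9041 ≈ 0.819.
Interpolate at f ≈ 0.819 with slerp weights a = sin((1−f)δ)/sin δ ≈ 0.532, b = sin(fδ)/sin δ ≈ 1.263.
p = a·p₁ + b·p₂ ≈ (0.489, 0.871, -0.053); φ = arcsin(p_z) ≈ -3.06°, λ = atan2(p_y, p_x) ≈ 60.68°.

≈ lat 3°S, lon 61°E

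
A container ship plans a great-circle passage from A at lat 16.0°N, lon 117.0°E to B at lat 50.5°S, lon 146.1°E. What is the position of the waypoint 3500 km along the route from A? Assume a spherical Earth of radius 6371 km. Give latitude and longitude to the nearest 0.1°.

From cos δ = sin φ₁ sin φ₂ + cos φ₁ cos φ₂ cos Δλ, the central angle is δ ≈ 1.243 rad (71.2°). The total great-circle distance is δ·R ≈ 1.243 × 6371 ≈ 7922 km, so the target fraction is f = 3500/7922 ≈ 0.442.
Interpolate at f ≈ 0.442 with slerp weights a = sin((1−f)δ)/sin δ ≈ 0.676, b = sin(fδ)/sin δ ≈ 0.551.
p = a·p₁ + b·p₂ ≈ (-0.586, 0.774, -0.239); φ = arcsin(p_z) ≈ -13.85°, λ = atan2(p_y, p_x) ≈ 127.12°.

≈ lat 13.8°S, lon 127.1°E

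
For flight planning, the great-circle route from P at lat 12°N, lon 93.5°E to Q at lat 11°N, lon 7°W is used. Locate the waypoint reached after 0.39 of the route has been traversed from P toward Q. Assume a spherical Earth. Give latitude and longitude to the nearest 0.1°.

≈ lat 17.5°N, lon 54.4°E

Write both endpoints as unit vectors p₁, p₂ with components (cos φ cos λ, cos φ sin λ, sin φ).
The central angle between the endpoints is δ = arccos(p₁·p₂) ≈ 1.707 rad (97.8°).
Interpolate at f = 0.39 with slerp weights a = sin((1−f)δ)/sin δ ≈ 0.871, b = sin(fδ)/sin δ ≈ 0.623.
p = a·p₁ + b·p₂ ≈ (0.555, 0.776, 0.300); φ = arcsin(p_z) ≈ 17.46°, λ = atan2(p_y, p_x) ≈ 54.41°.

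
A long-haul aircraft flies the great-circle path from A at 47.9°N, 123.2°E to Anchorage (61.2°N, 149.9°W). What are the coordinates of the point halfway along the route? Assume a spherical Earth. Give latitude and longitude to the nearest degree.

The haversine formula gives a central angle δ ≈ 0.840 rad (48.1°) between the endpoints.
Interpolate at f = 1/2 with slerp weights a = sin((1−f)δ)/sin δ ≈ 0.548, b = sin(fδ)/sin δ ≈ 0.548.
p = a·p₁ + b·p₂ ≈ (-0.429, 0.175, 0.886); φ = arcsin(p_z) ≈ 62.39°, λ = atan2(p_y, p_x) ≈ 157.83°.

≈ 62°N, 158°E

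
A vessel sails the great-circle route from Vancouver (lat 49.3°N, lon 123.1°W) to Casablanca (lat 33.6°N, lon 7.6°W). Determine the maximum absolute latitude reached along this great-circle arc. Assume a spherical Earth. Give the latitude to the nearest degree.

The great circle lies in the plane with unit normal n̂ = (p₁ × p₂)/|p₁ × p₂|.
Here n̂_z ≈ +0.499; the vertex latitude is φ_max = arccos|n̂_z| ≈ 60.1°.
Check via Clairaut: cos φ_max = |cos φ₁| · sin C = cos(49.3°)·sin(49.9°) ≈ 0.499, again giving ≈ 60.1°.

≈ 60°N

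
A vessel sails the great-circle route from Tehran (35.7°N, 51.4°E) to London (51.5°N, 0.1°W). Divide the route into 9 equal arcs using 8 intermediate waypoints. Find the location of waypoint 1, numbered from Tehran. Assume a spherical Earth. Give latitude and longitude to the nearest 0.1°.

Convert each endpoint to a unit vector on the sphere (x = cos φ cos λ, y = cos φ sin λ, z = sin φ).
The central angle between the endpoints is δ = arccos(p₁·p₂) ≈ 0.690 rad (39.5°).
Interpolate at f = 1/9 with slerp weights a = sin((1−f)δ)/sin δ ≈ 0.904, b = sin(fδ)/sin δ ≈ 0.120.
p = a·p₁ + b·p₂ ≈ (0.533, 0.574, 0.622); φ = arcsin(p_z) ≈ 38.45°, λ = atan2(p_y, p_x) ≈ 47.11°.

≈ 38.4°N, 47.1°E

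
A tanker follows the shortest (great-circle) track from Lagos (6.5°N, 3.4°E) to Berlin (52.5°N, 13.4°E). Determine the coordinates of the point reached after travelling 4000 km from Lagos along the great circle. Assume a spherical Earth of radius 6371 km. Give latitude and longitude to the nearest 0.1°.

Convert each endpoint to a unit vector on the sphere (x = cos φ cos λ, y = cos φ sin λ, z = sin φ).
The central angle between the endpoints is δ = arccos(p₁·p₂) ≈ 0.816 rad (46.7°). The total great-circle distance is δ·R ≈ 0.816 × 6371 ≈ 5196 km, so the target fraction is f = 4000/5196 ≈ 0.770.
Interpolate at f ≈ 0.770 with slerp weights a = sin((1−f)δ)/sin δ ≈ 0.256, b = sin(fδ)/sin δ ≈ 0.807.
p = a·p₁ + b·p₂ ≈ (0.732, 0.129, 0.669); φ = arcsin(p_z) ≈ 41.99°, λ = atan2(p_y, p_x) ≈ 9.99°.

≈ (42.0°N, 10.0°E)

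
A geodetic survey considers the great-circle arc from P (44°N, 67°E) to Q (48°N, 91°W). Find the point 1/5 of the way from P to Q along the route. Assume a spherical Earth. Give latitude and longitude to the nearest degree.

≈ (60°N, 58°E)

From cos δ = sin φ₁ sin φ₂ + cos φ₁ cos φ₂ cos Δλ, the central angle is δ ≈ 1.501 rad (86.0°).
Interpolate at f = 1/5 with slerp weights a = sin((1−f)δ)/sin δ ≈ 0.935, b = sin(fδ)/sin δ ≈ 0.296.
p = a·p₁ + b·p₂ ≈ (0.259, 0.421, 0.869); φ = arcsin(p_z) ≈ 60.40°, λ = atan2(p_y, p_x) ≈ 58.35°.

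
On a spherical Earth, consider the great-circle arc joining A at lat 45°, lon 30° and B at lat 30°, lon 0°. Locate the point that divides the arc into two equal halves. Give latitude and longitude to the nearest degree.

The haversine formula gives a central angle δ ≈ 0.487 rad (27.9°) between the endpoints.
Interpolate at f = 1/2 with slerp weights a = sin((1−f)δ)/sin δ ≈ 0.515, b = sin(fδ)/sin δ ≈ 0.515.
p = a·p₁ + b·p₂ ≈ (0.762, 0.182, 0.622); φ = arcsin(p_z) ≈ 38.45°, λ = atan2(p_y, p_x) ≈ 13.45°.

≈ lat 38°, lon 13°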